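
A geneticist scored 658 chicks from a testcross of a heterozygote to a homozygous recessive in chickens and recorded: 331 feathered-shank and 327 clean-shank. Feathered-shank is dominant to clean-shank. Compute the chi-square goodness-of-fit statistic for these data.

A testcross of a heterozygote (Aa × aa) gives a 1:1 phenotypic ratio.
Expected counts for N = 658 under a 1:1 ratio (total parts = 2):
  feathered-shank: 658 × 1/2 = 329
  clean-shank: 658 × 1/2 = 329
χ² = Σ (O − E)² / E
  feathered-shank: (331 − 329)² / 329 = 0.0122
  clean-shank: (327 − 329)² / 329 = 0.0122
χ² = 0.0122 + 0.0122 = 0.0244 ≈ 0.024

0.024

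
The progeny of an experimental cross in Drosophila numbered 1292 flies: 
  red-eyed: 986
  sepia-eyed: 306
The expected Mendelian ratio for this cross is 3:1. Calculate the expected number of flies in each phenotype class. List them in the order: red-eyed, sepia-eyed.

969, 323

Expected counts for N = 1292 under a 3:1 ratio (total parts = 4):
  red-eyed: 1292 × 3/4 = 969
  sepia-eyed: 1292 × 1/4 = 323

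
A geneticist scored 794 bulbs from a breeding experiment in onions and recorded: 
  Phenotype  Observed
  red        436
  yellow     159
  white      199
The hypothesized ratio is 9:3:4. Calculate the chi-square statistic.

Under the 9:3:4 hypothesis (Σ ratio = 16, N = 794):
  red: 794 × 9/16 = 446.625
  yellow: 794 × 3/16 = 148.875
  white: 794 × 4/16 = 198.5
χ² = Σ (O − E)² / E
  red: (436 − 446.625)² / 446.625 = 0.2528
  yellow: (159 − 148.875)² / 148.875 = 0.6886
  white: (199 − 198.5)² / 198.5 = 0.0013
χ² = 0.2528 + 0.6886 + 0.0013 = 0.9427 ≈ 0.943

0.943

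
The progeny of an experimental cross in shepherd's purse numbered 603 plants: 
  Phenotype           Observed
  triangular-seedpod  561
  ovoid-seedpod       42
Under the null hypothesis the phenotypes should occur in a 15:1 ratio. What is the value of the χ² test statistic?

0.526

Under the 15:1 hypothesis (Σ ratio = 16, N = 603):
  triangular-seedpod: 603 × 15/16 = 565.3125
  ovoid-seedpod: 603 × 1/16 = 37.6875
χ² = Σ (O − E)² / E
  triangular-seedpod: (561 − 565.3125)² / 565.3125 = 0.0329
  ovoid-seedpod: (42 − 37.6875)² / 37.6875 = 0.4935
χ² = 0.0329 + 0.4935 = 0.5264 ≈ 0.526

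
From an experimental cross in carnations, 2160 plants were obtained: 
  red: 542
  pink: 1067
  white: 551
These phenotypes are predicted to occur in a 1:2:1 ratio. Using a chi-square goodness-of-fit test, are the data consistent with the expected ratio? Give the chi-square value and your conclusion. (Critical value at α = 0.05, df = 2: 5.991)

0.388; consistent

The 1:2:1 ratio has 4 parts, so with N = 2160 the expected counts are:
  red: 2160 × 1/4 = 540
  pink: 2160 × 2/4 = 1080
  white: 2160 × 1/4 = 540
χ² = Σ (O − E)² / E
  red: (542 − 540)² / 540 = 0.0074
  pink: (1067 − 1080)² / 1080 = 0.1565
  white: (551 − 540)² / 540 = 0.2241
χ² = 0.0074 + 0.1565 + 0.2241 = 0.388
Degrees of freedom = 3 − 1 = 2; critical value at α = 0.05 is 5.991.
Since 0.388 < 5.991, we fail to reject the null hypothesis — the data are consistent with the 1:2:1 ratio.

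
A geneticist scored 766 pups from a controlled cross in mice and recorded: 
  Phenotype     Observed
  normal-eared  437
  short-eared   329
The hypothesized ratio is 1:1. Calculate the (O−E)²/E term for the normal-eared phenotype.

Under the 1:1 hypothesis (Σ ratio = 2, N = 766):
  normal-eared: 766 × 1/2 = 383
  short-eared: 766 × 1/2 = 383
Contribution of normal-eared: (437 − 383)² / 383 = 7.6136

7.614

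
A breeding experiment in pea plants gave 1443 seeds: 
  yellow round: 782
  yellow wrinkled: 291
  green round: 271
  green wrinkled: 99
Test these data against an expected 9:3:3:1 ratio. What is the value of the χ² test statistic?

Under the 9:3:3:1 hypothesis (Σ ratio = 16, N = 1443):
  yellow round: 1443 × 9/16 = 811.6875
  yellow wrinkled: 1443 × 3/16 = 270.5625
  green round: 1443 × 3/16 = 270.5625
  green wrinkled: 1443 × 1/16 = 90.1875
χ² = Σ (O − E)² / E
  yellow round: (782 − 811.6875)² / 811.6875 = 1.0858
  yellow wrinkled: (291 − 270.5625)² / 270.5625 = 1.5438
  green round: (271 − 270.5625)² / 270.5625 = 0.0007
  green wrinkled: (99 − 90.1875)² / 90.1875 = 0.8611
χ² = 1.0858 + 1.5438 + 0.0007 + 0.8611 = 3.4914 ≈ 3.491

3.491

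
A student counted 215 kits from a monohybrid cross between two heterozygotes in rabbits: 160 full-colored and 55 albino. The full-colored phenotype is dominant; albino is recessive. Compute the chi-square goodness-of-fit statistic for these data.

For a monohybrid cross between heterozygotes with complete dominance, the expected phenotypic ratio is 3:1.
The 3:1 ratio has 4 parts, so with N = 215 the expected counts are:
  full-colored: 215 × 3/4 = 161.25
  albino: 215 × 1/4 = 53.75
χ² = Σ (O − E)² / E
  full-colored: (160 − 161.25)² / 161.25 = 0.0097
  albino: (55 − 53.75)² / 53.75 = 0.0291
χ² = 0.0097 + 0.0291 = 0.0388 ≈ 0.039

0.039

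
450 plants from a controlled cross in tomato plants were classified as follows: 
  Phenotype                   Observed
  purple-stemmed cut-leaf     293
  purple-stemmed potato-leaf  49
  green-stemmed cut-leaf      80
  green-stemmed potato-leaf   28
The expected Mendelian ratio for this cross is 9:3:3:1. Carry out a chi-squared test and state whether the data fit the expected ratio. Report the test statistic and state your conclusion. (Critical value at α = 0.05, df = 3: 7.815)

Under the 9:3:3:1 hypothesis (Σ ratio = 16, N = 450):
  purple-stemmed cut-leaf: 450 × 9/16 = 253.125
  purple-stemmed potato-leaf: 450 × 3/16 = 84.375
  green-stemmed cut-leaf: 450 × 3/16 = 84.375
  green-stemmed potato-leaf: 450 × 1/16 = 28.125
χ² = Σ (O − E)² / E
  purple-stemmed cut-leaf: (293 − 253.125)² / 253.125 = 6.2815
  purple-stemmed potato-leaf: (49 − 84.375)² / 84.375 = 14.8313
  green-stemmed cut-leaf: (80 − 84.375)² / 84.375 = 0.2269
  green-stemmed potato-leaf: (28 − 28.125)² / 28.125 = 0.0006
χ² = 6.2815 + 14.8313 + 0.2269 + 0.0006 = 21.3403 ≈ 21.340
Degrees of freedom = 4 − 1 = 3; critical value at α = 0.05 is 7.815.
Since 21.340 > 7.815, we reject the null hypothesis — the data do not fit the 9:3:3:1 ratio.

21.340; not consistent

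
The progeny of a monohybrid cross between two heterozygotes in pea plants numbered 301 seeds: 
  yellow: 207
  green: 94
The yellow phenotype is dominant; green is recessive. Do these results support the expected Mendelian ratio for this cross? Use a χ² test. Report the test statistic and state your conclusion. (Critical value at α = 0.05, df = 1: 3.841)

6.229; not consistent

For a monohybrid cross between heterozygotes with complete dominance, the expected phenotypic ratio is 3:1.
Expected counts for N = 301 under a 3:1 ratio (total parts = 4):
  yellow: 301 × 3/4 = 225.75
  green: 301 × 1/4 = 75.25
χ² = Σ (O − E)² / E
  yellow: (207 − 225.75)² / 225.75 = 1.5573
  green: (94 − 75.25)² / 75.25 = 4.6719
χ² = 1.5573 + 4.6719 = 6.2292 ≈ 6.229
Degrees of freedom = 2 − 1 = 1; critical value at α = 0.05 is 3.841.
Since 6.229 > 3.841, we reject the null hypothesis — the data do not fit the 3:1 ratio.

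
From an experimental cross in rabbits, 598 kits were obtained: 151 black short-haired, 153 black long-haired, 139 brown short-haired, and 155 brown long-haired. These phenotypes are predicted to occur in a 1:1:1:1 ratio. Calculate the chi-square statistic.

Total ratio parts = 4. Expected numbers out of 598:
  black short-haired: 598 × 1/4 = 149.5
  black long-haired: 598 × 1/4 = 149.5
  brown short-haired: 598 × 1/4 = 149.5
  brown long-haired: 598 × 1/4 = 149.5
χ² = Σ (O − E)² / E
  black short-haired: (151 − 149.5)² / 149.5 = 0.0151
  black long-haired: (153 − 149.5)² / 149.5 = 0.0819
  brown short-haired: (139 − 149.5)² / 149.5 = 0.7375
  brown long-haired: (155 − 149.5)² / 149.5 = 0.2023
χ² = 0.0151 + 0.0819 + 0.7375 + 0.2023 = 1.0368 ≈ 1.037

1.037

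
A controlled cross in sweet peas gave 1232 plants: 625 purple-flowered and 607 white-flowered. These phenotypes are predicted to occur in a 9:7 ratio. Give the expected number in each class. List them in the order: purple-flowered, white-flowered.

693, 539

Total ratio parts = 16. Expected numbers out of 1232:
  purple-flowered: 1232 × 9/16 = 693
  white-flowered: 1232 × 7/16 = 539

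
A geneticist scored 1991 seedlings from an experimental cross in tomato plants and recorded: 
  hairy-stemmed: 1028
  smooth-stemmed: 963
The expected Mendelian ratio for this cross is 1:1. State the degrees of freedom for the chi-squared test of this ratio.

1

A goodness-of-fit test with 2 phenotype classes has df = 2 − 1 = 1.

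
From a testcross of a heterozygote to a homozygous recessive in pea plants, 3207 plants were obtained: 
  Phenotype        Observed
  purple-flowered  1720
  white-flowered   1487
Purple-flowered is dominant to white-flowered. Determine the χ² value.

A testcross of a heterozygote (Aa × aa) gives a 1:1 phenotypic ratio.
Expected counts for N = 3207 under a 1:1 ratio (total parts = 2):
  purple-flowered: 3207 × 1/2 = 1603.5
  white-flowered: 3207 × 1/2 = 1603.5
χ² = Σ (O − E)² / E
  purple-flowered: (1720 − 1603.5)² / 1603.5 = 8.4641
  white-flowered: (1487 − 1603.5)² / 1603.5 = 8.4641
χ² = 8.4641 + 8.4641 = 16.9282 ≈ 16.928

16.928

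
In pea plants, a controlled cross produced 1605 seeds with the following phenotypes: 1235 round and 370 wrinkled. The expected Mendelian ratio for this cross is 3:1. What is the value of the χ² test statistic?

The 3:1 ratio has 4 parts, so with N = 1605 the expected counts are:
  round: 1605 × 3/4 = 1203.75
  wrinkled: 1605 × 1/4 = 401.25
χ² = Σ (O − E)² / E
  round: (1235 − 1203.75)² / 1203.75 = 0.8113
  wrinkled: (370 − 401.25)² / 401.25 = 2.4338
χ² = 0.8113 + 2.4338 = 3.2451 ≈ 3.245

3.245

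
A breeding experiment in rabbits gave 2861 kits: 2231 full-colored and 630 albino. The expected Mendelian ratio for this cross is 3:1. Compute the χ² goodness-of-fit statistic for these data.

Under the 3:1 hypothesis (Σ ratio = 4, N = 2861):
  full-colored: 2861 × 3/4 = 2145.75
  albino: 2861 × 1/4 = 715.25
χ² = Σ (O − E)² / E
  full-colored: (2231 − 2145.75)² / 2145.75 = 3.3870
  albino: (630 − 715.25)² / 715.25 = 10.1609
χ² = 3.3870 + 10.1609 = 13.5479 ≈ 13.548

13.548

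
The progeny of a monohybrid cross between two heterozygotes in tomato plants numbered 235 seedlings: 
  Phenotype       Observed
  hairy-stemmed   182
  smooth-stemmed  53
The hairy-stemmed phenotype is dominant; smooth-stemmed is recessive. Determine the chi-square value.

For a monohybrid cross between heterozygotes with complete dominance, the expected phenotypic ratio is 3:1.
Under the 3:1 hypothesis (Σ ratio = 4, N = 235):
  hairy-stemmed: 235 × 3/4 = 176.25
  smooth-stemmed: 235 × 1/4 = 58.75
χ² = Σ (O − E)² / E
  hairy-stemmed: (182 − 176.25)² / 176.25 = 0.1876
  smooth-stemmed: (53 − 58.75)² / 58.75 = 0.5628
χ² = 0.1876 + 0.5628 = 0.7504 ≈ 0.750

0.750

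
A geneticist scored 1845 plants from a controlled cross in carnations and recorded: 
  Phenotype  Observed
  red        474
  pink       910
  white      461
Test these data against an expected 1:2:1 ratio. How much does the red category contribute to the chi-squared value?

0.352

Expected counts for N = 1845 under a 1:2:1 ratio (total parts = 4):
  red: 1845 × 1/4 = 461.25
  pink: 1845 × 2/4 = 922.5
  white: 1845 × 1/4 = 461.25
Contribution of red: (474 − 461.25)² / 461.25 = 0.3524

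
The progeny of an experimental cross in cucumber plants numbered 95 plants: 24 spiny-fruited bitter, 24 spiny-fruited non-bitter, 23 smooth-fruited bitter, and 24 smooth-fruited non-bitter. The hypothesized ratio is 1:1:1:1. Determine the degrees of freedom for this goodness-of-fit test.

A goodness-of-fit test with 4 phenotype classes has df = 4 − 1 = 3.

3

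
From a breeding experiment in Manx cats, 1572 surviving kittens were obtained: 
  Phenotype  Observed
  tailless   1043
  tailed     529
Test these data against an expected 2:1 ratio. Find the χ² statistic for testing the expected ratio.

0.072

Expected counts for N = 1572 under a 2:1 ratio (total parts = 3):
  tailless: 1572 × 2/3 = 1048
  tailed: 1572 × 1/3 = 524
χ² = Σ (O − E)² / E
  tailless: (1043 − 1048)² / 1048 = 0.0239
  tailed: (529 − 524)² / 524 = 0.0477
χ² = 0.0239 + 0.0477 = 0.0716 ≈ 0.072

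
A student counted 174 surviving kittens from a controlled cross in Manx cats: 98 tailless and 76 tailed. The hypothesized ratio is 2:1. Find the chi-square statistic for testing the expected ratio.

The 2:1 ratio has 3 parts, so with N = 174 the expected counts are:
  tailless: 174 × 2/3 = 116
  tailed: 174 × 1/3 = 58
χ² = Σ (O − E)² / E
  tailless: (98 − 116)² / 116 = 2.7931
  tailed: (76 − 58)² / 58 = 5.5862
χ² = 2.7931 + 5.5862 = 8.3793 ≈ 8.379

8.379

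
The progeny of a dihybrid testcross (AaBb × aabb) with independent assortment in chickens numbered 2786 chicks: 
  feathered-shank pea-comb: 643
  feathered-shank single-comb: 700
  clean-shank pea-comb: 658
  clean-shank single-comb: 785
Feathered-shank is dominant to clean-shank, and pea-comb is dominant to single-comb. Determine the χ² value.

17.500

A dihybrid testcross with independent assortment gives a 1:1:1:1 ratio.
Total ratio parts = 4. Expected numbers out of 2786:
  feathered-shank pea-comb: 2786 × 1/4 = 696.5
  feathered-shank single-comb: 2786 × 1/4 = 696.5
  clean-shank pea-comb: 2786 × 1/4 = 696.5
  clean-shank single-comb: 2786 × 1/4 = 696.5
χ² = Σ (O − E)² / E
  feathered-shank pea-comb: (643 − 696.5)² / 696.5 = 4.1095
  feathered-shank single-comb: (700 − 696.5)² / 696.5 = 0.0176
  clean-shank pea-comb: (658 − 696.5)² / 696.5 = 2.1281
  clean-shank single-comb: (785 − 696.5)² / 696.5 = 11.2452
χ² = 4.1095 + 0.0176 + 2.1281 + 11.2452 = 17.5004 ≈ 17.500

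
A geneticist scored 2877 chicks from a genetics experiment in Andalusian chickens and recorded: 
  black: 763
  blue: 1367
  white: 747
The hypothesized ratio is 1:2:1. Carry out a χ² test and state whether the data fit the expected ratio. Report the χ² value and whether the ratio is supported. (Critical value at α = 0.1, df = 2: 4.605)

Under the 1:2:1 hypothesis (Σ ratio = 4, N = 2877):
  black: 2877 × 1/4 = 719.25
  blue: 2877 × 2/4 = 1438.5
  white: 2877 × 1/4 = 719.25
χ² = Σ (O − E)² / E
  black: (763 − 719.25)² / 719.25 = 2.6612
  blue: (1367 − 1438.5)² / 1438.5 = 3.5539
  white: (747 − 719.25)² / 719.25 = 1.0706
χ² = 2.6612 + 3.5539 + 1.0706 = 7.2857 ≈ 7.286
Degrees of freedom = 3 − 1 = 2; critical value at α = 0.1 is 4.605.
Since 7.286 > 4.605, we reject the null hypothesis — the data do not fit the 1:2:1 ratio.

7.286; not consistent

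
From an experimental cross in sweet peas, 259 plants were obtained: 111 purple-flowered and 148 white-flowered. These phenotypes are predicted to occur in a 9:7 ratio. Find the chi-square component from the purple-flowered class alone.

The 9:7 ratio has 16 parts, so with N = 259 the expected counts are:
  purple-flowered: 259 × 9/16 = 145.6875
  white-flowered: 259 × 7/16 = 113.3125
Contribution of purple-flowered: (111 − 145.6875)² / 145.6875 = 8.2589

8.259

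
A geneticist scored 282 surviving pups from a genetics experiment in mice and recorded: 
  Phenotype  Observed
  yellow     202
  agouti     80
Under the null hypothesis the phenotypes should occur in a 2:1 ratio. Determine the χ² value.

3.128

Expected counts for N = 282 under a 2:1 ratio (total parts = 3):
  yellow: 282 × 2/3 = 188
  agouti: 282 × 1/3 = 94
χ² = Σ (O − E)² / E
  yellow: (202 − 188)² / 188 = 1.0426
  agouti: (80 − 94)² / 94 = 2.0851
χ² = 1.0426 + 2.0851 = 3.1277 ≈ 3.128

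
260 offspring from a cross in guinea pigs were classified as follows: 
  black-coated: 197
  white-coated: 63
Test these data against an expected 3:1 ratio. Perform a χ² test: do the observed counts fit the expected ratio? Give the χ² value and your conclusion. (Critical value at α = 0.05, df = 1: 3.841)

Expected counts for N = 260 under a 3:1 ratio (total parts = 4):
  black-coated: 260 × 3/4 = 195
  white-coated: 260 × 1/4 = 65
χ² = Σ (O − E)² / E
  black-coated: (197 − 195)² / 195 = 0.0205
  white-coated: (63 − 65)² / 65 = 0.0615
χ² = 0.0205 + 0.0615 = 0.082
Degrees of freedom = 2 − 1 = 1; critical value at α = 0.05 is 3.841.
Since 0.082 < 3.841, we fail to reject the null hypothesis — the data are consistent with the 3:1 ratio.

0.082; consistent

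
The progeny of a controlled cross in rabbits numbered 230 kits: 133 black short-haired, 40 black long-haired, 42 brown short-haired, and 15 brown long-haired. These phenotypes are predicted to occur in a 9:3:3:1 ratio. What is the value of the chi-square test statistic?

0.385

The 9:3:3:1 ratio has 16 parts, so with N = 230 the expected counts are:
  black short-haired: 230 × 9/16 = 129.375
  black long-haired: 230 × 3/16 = 43.125
  brown short-haired: 230 × 3/16 = 43.125
  brown long-haired: 230 × 1/16 = 14.375
χ² = Σ (O − E)² / E
  black short-haired: (133 − 129.375)² / 129.375 = 0.1016
  black long-haired: (40 − 43.125)² / 43.125 = 0.2264
  brown short-haired: (42 − 43.125)² / 43.125 = 0.0293
  brown long-haired: (15 − 14.375)² / 14.375 = 0.0272
χ² = 0.1016 + 0.2264 + 0.0293 + 0.0272 = 0.3845 ≈ 0.385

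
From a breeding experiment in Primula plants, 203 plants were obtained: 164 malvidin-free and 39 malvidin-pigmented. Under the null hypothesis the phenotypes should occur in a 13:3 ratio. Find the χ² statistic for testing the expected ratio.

0.028

The 13:3 ratio has 16 parts, so with N = 203 the expected counts are:
  malvidin-free: 203 × 13/16 = 164.9375
  malvidin-pigmented: 203 × 3/16 = 38.0625
χ² = Σ (O − E)² / E
  malvidin-free: (164 − 164.9375)² / 164.9375 = 0.0053
  malvidin-pigmented: (39 − 38.0625)² / 38.0625 = 0.0231
χ² = 0.0053 + 0.0231 = 0.0284 ≈ 0.028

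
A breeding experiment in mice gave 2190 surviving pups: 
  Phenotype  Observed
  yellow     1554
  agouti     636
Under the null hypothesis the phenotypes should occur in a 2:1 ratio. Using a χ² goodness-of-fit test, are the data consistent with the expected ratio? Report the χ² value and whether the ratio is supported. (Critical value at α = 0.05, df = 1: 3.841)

Total ratio parts = 3. Expected numbers out of 2190:
  yellow: 2190 × 2/3 = 1460
  agouti: 2190 × 1/3 = 730
χ² = Σ (O − E)² / E
  yellow: (1554 − 1460)² / 1460 = 6.0521
  agouti: (636 − 730)² / 730 = 12.1041
χ² = 6.0521 + 12.1041 = 18.1562 ≈ 18.156
Degrees of freedom = 2 − 1 = 1; critical value at α = 0.05 is 3.841.
Since 18.156 > 3.841, we reject the null hypothesis — the data do not fit the 2:1 ratio.

18.156; not consistent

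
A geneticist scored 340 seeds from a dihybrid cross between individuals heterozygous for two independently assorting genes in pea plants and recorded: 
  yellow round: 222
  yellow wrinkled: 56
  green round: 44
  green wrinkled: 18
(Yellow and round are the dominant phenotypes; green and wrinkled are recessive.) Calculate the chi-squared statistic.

12.502

A dihybrid F₂ with independent assortment and complete dominance at both loci gives a 9:3:3:1 phenotypic ratio.
The 9:3:3:1 ratio has 16 parts, so with N = 340 the expected counts are:
  yellow round: 340 × 9/16 = 191.25
  yellow wrinkled: 340 × 3/16 = 63.75
  green round: 340 × 3/16 = 63.75
  green wrinkled: 340 × 1/16 = 21.25
χ² = Σ (O − E)² / E
  yellow round: (222 − 191.25)² / 191.25 = 4.9441
  yellow wrinkled: (56 − 63.75)² / 63.75 = 0.9422
  green round: (44 − 63.75)² / 63.75 = 6.1186
  green wrinkled: (18 − 21.25)² / 21.25 = 0.4971
χ² = 4.9441 + 0.9422 + 6.1186 + 0.4971 = 12.502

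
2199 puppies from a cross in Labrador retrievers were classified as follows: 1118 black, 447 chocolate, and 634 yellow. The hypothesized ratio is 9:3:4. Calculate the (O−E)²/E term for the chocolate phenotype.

Expected counts for N = 2199 under a 9:3:4 ratio (total parts = 16):
  black: 2199 × 9/16 = 1236.9375
  chocolate: 2199 × 3/16 = 412.3125
  yellow: 2199 × 4/16 = 549.75
Contribution of chocolate: (447 − 412.3125)² / 412.3125 = 2.9182

2.918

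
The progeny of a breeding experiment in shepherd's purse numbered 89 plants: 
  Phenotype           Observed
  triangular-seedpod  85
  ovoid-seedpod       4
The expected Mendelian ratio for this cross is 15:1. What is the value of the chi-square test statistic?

Under the 15:1 hypothesis (Σ ratio = 16, N = 89):
  triangular-seedpod: 89 × 15/16 = 83.4375
  ovoid-seedpod: 89 × 1/16 = 5.5625
χ² = Σ (O − E)² / E
  triangular-seedpod: (85 − 83.4375)² / 83.4375 = 0.0293
  ovoid-seedpod: (4 − 5.5625)² / 5.5625 = 0.4389
χ² = 0.0293 + 0.4389 = 0.4682 ≈ 0.468

0.468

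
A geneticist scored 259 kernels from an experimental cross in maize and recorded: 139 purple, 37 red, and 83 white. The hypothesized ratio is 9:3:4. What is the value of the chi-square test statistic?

8.204

Under the 9:3:4 hypothesis (Σ ratio = 16, N = 259):
  purple: 259 × 9/16 = 145.6875
  red: 259 × 3/16 = 48.5625
  white: 259 × 4/16 = 64.75
χ² = Σ (O − E)² / E
  purple: (139 − 145.6875)² / 145.6875 = 0.3070
  red: (37 − 48.5625)² / 48.5625 = 2.7530
  white: (83 − 64.75)² / 64.75 = 5.1438
χ² = 0.3070 + 2.7530 + 5.1438 = 8.2038 ≈ 8.204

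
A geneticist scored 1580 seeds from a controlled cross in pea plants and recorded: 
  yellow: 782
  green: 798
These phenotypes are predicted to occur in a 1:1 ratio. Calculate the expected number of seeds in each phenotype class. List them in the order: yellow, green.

Total ratio parts = 2. Expected numbers out of 1580:
  yellow: 1580 × 1/2 = 790
  green: 1580 × 1/2 = 790

790, 790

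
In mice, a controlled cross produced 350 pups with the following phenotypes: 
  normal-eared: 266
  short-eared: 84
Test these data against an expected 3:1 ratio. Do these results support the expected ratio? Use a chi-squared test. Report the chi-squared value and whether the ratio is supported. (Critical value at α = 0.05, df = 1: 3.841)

0.187; consistent

The 3:1 ratio has 4 parts, so with N = 350 the expected counts are:
  normal-eared: 350 × 3/4 = 262.5
  short-eared: 350 × 1/4 = 87.5
χ² = Σ (O − E)² / E
  normal-eared: (266 − 262.5)² / 262.5 = 0.0467
  short-eared: (84 − 87.5)² / 87.5 = 0.1400
χ² = 0.0467 + 0.1400 = 0.1867 ≈ 0.187
Degrees of freedom = 2 − 1 = 1; critical value at α = 0.05 is 3.841.
Since 0.187 < 3.841, we fail to reject the null hypothesis — the data are consistent with the 3:1 ratio.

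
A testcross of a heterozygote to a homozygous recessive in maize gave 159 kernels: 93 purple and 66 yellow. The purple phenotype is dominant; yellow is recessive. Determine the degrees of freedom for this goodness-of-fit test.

1

A testcross of a heterozygote (Aa × aa) gives a 1:1 phenotypic ratio.
A goodness-of-fit test with 2 phenotype classes has df = 2 − 1 = 1.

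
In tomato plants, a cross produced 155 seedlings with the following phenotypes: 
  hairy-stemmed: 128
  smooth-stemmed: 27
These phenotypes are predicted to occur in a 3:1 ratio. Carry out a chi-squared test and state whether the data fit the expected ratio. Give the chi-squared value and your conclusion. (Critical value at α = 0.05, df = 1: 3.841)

4.751; not consistent

Expected counts for N = 155 under a 3:1 ratio (total parts = 4):
  hairy-stemmed: 155 × 3/4 = 116.25
  smooth-stemmed: 155 × 1/4 = 38.75
χ² = Σ (O − E)² / E
  hairy-stemmed: (128 − 116.25)² / 116.25 = 1.1876
  smooth-stemmed: (27 − 38.75)² / 38.75 = 3.5629
χ² = 1.1876 + 3.5629 = 4.7505 ≈ 4.751
Degrees of freedom = 2 − 1 = 1; critical value at α = 0.05 is 3.841.
Since 4.751 > 3.841, we reject the null hypothesis — the data do not fit the 3:1 ratio.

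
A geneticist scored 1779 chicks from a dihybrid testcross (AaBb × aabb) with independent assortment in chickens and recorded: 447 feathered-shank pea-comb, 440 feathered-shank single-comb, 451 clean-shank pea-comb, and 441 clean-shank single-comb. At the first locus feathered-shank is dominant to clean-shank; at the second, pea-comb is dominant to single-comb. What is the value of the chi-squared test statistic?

0.182

A dihybrid testcross with independent assortment gives a 1:1:1:1 ratio.
The 1:1:1:1 ratio has 4 parts, so with N = 1779 the expected counts are:
  feathered-shank pea-comb: 1779 × 1/4 = 444.75
  feathered-shank single-comb: 1779 × 1/4 = 444.75
  clean-shank pea-comb: 1779 × 1/4 = 444.75
  clean-shank single-comb: 1779 × 1/4 = 444.75
χ² = Σ (O − E)² / E
  feathered-shank pea-comb: (447 − 444.75)² / 444.75 = 0.0114
  feathered-shank single-comb: (440 − 444.75)² / 444.75 = 0.0507
  clean-shank pea-comb: (451 − 444.75)² / 444.75 = 0.0878
  clean-shank single-comb: (441 − 444.75)² / 444.75 = 0.0316
χ² = 0.0114 + 0.0507 + 0.0878 + 0.0316 = 0.1815 ≈ 0.182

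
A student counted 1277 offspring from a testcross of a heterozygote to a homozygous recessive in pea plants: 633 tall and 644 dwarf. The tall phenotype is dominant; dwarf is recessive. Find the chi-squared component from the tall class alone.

A testcross of a heterozygote (Aa × aa) gives a 1:1 phenotypic ratio.
Total ratio parts = 2. Expected numbers out of 1277:
  tall: 1277 × 1/2 = 638.5
  dwarf: 1277 × 1/2 = 638.5
Contribution of tall: (633 − 638.5)² / 638.5 = 0.0474

0.047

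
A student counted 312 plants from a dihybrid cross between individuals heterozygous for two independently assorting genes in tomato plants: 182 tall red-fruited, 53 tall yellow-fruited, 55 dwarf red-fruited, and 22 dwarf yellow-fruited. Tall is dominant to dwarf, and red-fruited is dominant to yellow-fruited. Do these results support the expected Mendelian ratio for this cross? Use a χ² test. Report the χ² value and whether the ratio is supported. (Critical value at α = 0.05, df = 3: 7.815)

1.288; consistent

A dihybrid F₂ with independent assortment and complete dominance at both loci gives a 9:3:3:1 phenotypic ratio.
Under the 9:3:3:1 hypothesis (Σ ratio = 16, N = 312):
  tall red-fruited: 312 × 9/16 = 175.5
  tall yellow-fruited: 312 × 3/16 = 58.5
  dwarf red-fruited: 312 × 3/16 = 58.5
  dwarf yellow-fruited: 312 × 1/16 = 19.5
χ² = Σ (O − E)² / E
  tall red-fruited: (182 − 175.5)² / 175.5 = 0.2407
  tall yellow-fruited: (53 − 58.5)² / 58.5 = 0.5171
  dwarf red-fruited: (55 − 58.5)² / 58.5 = 0.2094
  dwarf yellow-fruited: (22 − 19.5)² / 19.5 = 0.3205
χ² = 0.2407 + 0.5171 + 0.2094 + 0.3205 = 1.2877 ≈ 1.288
Degrees of freedom = 4 − 1 = 3; critical value at α = 0.05 is 7.815.
Since 1.288 < 7.815, we fail to reject the null hypothesis — the data are consistent with the 9:3:3:1 ratio.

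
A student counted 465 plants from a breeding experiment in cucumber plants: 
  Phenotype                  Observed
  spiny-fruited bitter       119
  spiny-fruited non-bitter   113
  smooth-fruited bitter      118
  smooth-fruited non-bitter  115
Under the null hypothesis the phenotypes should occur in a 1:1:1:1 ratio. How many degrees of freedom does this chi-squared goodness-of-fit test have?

3

A goodness-of-fit test with 4 phenotype classes has df = 4 − 1 = 3.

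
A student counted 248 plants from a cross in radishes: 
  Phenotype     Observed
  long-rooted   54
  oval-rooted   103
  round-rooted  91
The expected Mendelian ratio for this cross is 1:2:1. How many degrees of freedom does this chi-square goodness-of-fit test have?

A goodness-of-fit test with 3 phenotype classes has df = 3 − 1 = 2.

2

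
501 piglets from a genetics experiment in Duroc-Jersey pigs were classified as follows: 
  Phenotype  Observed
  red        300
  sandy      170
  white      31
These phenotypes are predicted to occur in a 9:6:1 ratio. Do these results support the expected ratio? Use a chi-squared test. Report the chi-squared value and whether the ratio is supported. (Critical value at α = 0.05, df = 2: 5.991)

The 9:6:1 ratio has 16 parts, so with N = 501 the expected counts are:
  red: 501 × 9/16 = 281.8125
  sandy: 501 × 6/16 = 187.875
  white: 501 × 1/16 = 31.3125
χ² = Σ (O − E)² / E
  red: (300 − 281.8125)² / 281.8125 = 1.1738
  sandy: (170 − 187.875)² / 187.875 = 1.7007
  white: (31 − 31.3125)² / 31.3125 = 0.0031
χ² = 1.1738 + 1.7007 + 0.0031 = 2.8776 ≈ 2.878
Degrees of freedom = 3 − 1 = 2; critical value at α = 0.05 is 5.991.
Since 2.878 < 5.991, we fail to reject the null hypothesis — the data are consistent with the 9:6:1 ratio.

2.878; consistent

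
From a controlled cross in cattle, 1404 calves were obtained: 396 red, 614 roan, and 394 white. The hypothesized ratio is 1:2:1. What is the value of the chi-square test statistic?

22.068

Under the 1:2:1 hypothesis (Σ ratio = 4, N = 1404):
  red: 1404 × 1/4 = 351
  roan: 1404 × 2/4 = 702
  white: 1404 × 1/4 = 351
χ² = Σ (O − E)² / E
  red: (396 − 351)² / 351 = 5.7692
  roan: (614 − 702)² / 702 = 11.0313
  white: (394 − 351)² / 351 = 5.2678
χ² = 5.7692 + 11.0313 + 5.2678 = 22.0683 ≈ 22.068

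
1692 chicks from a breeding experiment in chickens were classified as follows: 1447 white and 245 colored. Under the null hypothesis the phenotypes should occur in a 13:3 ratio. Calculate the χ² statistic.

20.251

Under the 13:3 hypothesis (Σ ratio = 16, N = 1692):
  white: 1692 × 13/16 = 1374.75
  colored: 1692 × 3/16 = 317.25
χ² = Σ (O − E)² / E
  white: (1447 − 1374.75)² / 1374.75 = 3.7971
  colored: (245 − 317.25)² / 317.25 = 16.4541
χ² = 3.7971 + 16.4541 = 20.2512 ≈ 20.251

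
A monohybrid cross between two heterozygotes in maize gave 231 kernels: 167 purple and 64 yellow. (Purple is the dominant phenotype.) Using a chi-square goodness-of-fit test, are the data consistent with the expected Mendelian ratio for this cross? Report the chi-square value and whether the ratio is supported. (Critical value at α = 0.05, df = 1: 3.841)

For a monohybrid cross between heterozygotes with complete dominance, the expected phenotypic ratio is 3:1.
The 3:1 ratio has 4 parts, so with N = 231 the expected counts are:
  purple: 231 × 3/4 = 173.25
  yellow: 231 × 1/4 = 57.75
χ² = Σ (O − E)² / E
  purple: (167 − 173.25)² / 173.25 = 0.2255
  yellow: (64 − 57.75)² / 57.75 = 0.6764
χ² = 0.2255 + 0.6764 = 0.9019 ≈ 0.902
Degrees of freedom = 2 − 1 = 1; critical value at α = 0.05 is 3.841.
Since 0.902 < 3.841, we fail to reject the null hypothesis — the data are consistent with the 3:1 ratio.

0.902; consistent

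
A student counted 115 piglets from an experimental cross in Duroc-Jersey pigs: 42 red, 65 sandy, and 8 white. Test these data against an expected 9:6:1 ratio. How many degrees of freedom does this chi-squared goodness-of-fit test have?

2

A goodness-of-fit test with 3 phenotype classes has df = 3 − 1 = 2.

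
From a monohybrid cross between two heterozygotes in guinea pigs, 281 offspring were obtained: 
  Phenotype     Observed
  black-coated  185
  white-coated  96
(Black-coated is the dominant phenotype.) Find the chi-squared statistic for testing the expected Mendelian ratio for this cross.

12.585

For a monohybrid cross between heterozygotes with complete dominance, the expected phenotypic ratio is 3:1.
Expected counts for N = 281 under a 3:1 ratio (total parts = 4):
  black-coated: 281 × 3/4 = 210.75
  white-coated: 281 × 1/4 = 70.25
χ² = Σ (O − E)² / E
  black-coated: (185 − 210.75)² / 210.75 = 3.1462
  white-coated: (96 − 70.25)² / 70.25 = 9.4386
χ² = 3.1462 + 9.4386 = 12.5848 ≈ 12.585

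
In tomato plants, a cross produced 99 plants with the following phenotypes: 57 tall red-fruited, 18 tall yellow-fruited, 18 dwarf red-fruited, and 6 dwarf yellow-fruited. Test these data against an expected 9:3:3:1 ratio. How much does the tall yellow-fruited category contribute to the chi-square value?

The 9:3:3:1 ratio has 16 parts, so with N = 99 the expected counts are:
  tall red-fruited: 99 × 9/16 = 55.6875
  tall yellow-fruited: 99 × 3/16 = 18.5625
  dwarf red-fruited: 99 × 3/16 = 18.5625
  dwarf yellow-fruited: 99 × 1/16 = 6.1875
Contribution of tall yellow-fruited: (18 − 18.5625)² / 18.5625 = 0.0170

0.017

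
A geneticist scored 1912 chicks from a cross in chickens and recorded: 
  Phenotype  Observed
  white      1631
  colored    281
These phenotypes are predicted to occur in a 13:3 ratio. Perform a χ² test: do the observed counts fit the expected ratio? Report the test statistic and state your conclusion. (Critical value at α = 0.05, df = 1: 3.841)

20.620; not consistent

Expected counts for N = 1912 under a 13:3 ratio (total parts = 16):
  white: 1912 × 13/16 = 1553.5
  colored: 1912 × 3/16 = 358.5
χ² = Σ (O − E)² / E
  white: (1631 − 1553.5)² / 1553.5 = 3.8663
  colored: (281 − 358.5)² / 358.5 = 16.7538
χ² = 3.8663 + 16.7538 = 20.6201 ≈ 20.620
Degrees of freedom = 2 − 1 = 1; critical value at α = 0.05 is 3.841.
Since 20.620 > 3.841, we reject the null hypothesis — the data do not fit the 13:3 ratio.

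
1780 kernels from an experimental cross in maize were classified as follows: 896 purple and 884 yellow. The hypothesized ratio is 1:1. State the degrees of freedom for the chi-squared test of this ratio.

1

A goodness-of-fit test with 2 phenotype classes has df = 2 − 1 = 1.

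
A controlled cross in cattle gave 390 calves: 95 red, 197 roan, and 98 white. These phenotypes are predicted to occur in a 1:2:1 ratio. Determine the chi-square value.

0.087

Under the 1:2:1 hypothesis (Σ ratio = 4, N = 390):
  red: 390 × 1/4 = 97.5
  roan: 390 × 2/4 = 195
  white: 390 × 1/4 = 97.5
χ² = Σ (O − E)² / E
  red: (95 − 97.5)² / 97.5 = 0.0641
  roan: (197 − 195)² / 195 = 0.0205
  white: (98 − 97.5)² / 97.5 = 0.0026
χ² = 0.0641 + 0.0205 + 0.0026 = 0.0872 ≈ 0.087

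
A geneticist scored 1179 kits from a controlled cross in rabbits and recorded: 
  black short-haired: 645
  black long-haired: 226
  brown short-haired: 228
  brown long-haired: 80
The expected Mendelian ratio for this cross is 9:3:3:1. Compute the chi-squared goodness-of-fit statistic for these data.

Under the 9:3:3:1 hypothesis (Σ ratio = 16, N = 1179):
  black short-haired: 1179 × 9/16 = 663.1875
  black long-haired: 1179 × 3/16 = 221.0625
  brown short-haired: 1179 × 3/16 = 221.0625
  brown long-haired: 1179 × 1/16 = 73.6875
χ² = Σ (O − E)² / E
  black short-haired: (645 − 663.1875)² / 663.1875 = 0.4988
  black long-haired: (226 − 221.0625)² / 221.0625 = 0.1103
  brown short-haired: (228 − 221.0625)² / 221.0625 = 0.2177
  brown long-haired: (80 − 73.6875)² / 73.6875 = 0.5408
χ² = 0.4988 + 0.1103 + 0.2177 + 0.5408 = 1.3676 ≈ 1.368

1.368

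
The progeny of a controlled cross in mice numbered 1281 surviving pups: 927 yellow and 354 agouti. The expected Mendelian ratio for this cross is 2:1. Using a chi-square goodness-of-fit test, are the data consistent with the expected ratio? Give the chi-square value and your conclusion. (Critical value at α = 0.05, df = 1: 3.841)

Expected counts for N = 1281 under a 2:1 ratio (total parts = 3):
  yellow: 1281 × 2/3 = 854
  agouti: 1281 × 1/3 = 427
χ² = Σ (O − E)² / E
  yellow: (927 − 854)² / 854 = 6.2400
  agouti: (354 − 427)² / 427 = 12.4801
χ² = 6.2400 + 12.4801 = 18.7201 ≈ 18.720
Degrees of freedom = 2 − 1 = 1; critical value at α = 0.05 is 3.841.
Since 18.720 > 3.841, we reject the null hypothesis — the data do not fit the 2:1 ratio.

18.720; not consistent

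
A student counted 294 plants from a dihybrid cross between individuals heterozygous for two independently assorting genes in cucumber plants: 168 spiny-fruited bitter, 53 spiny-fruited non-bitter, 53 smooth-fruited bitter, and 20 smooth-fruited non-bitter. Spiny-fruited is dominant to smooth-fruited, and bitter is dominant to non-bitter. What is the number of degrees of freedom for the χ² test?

3

A dihybrid F₂ with independent assortment and complete dominance at both loci gives a 9:3:3:1 phenotypic ratio.
A goodness-of-fit test with 4 phenotype classes has df = 4 − 1 = 3.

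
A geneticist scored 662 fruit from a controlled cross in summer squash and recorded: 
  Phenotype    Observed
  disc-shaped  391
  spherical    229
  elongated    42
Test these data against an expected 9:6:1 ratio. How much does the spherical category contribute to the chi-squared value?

Expected counts for N = 662 under a 9:6:1 ratio (total parts = 16):
  disc-shaped: 662 × 9/16 = 372.375
  spherical: 662 × 6/16 = 248.25
  elongated: 662 × 1/16 = 41.375
Contribution of spherical: (229 − 248.25)² / 248.25 = 1.4927

1.493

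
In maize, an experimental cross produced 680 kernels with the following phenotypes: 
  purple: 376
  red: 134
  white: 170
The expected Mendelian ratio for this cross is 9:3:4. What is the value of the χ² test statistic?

The 9:3:4 ratio has 16 parts, so with N = 680 the expected counts are:
  purple: 680 × 9/16 = 382.5
  red: 680 × 3/16 = 127.5
  white: 680 × 4/16 = 170
χ² = Σ (O − E)² / E
  purple: (376 − 382.5)² / 382.5 = 0.1105
  red: (134 − 127.5)² / 127.5 = 0.3314
  white: (170 − 170)² / 170 = 0.0000
χ² = 0.1105 + 0.3314 + 0.0000 = 0.4419 ≈ 0.442

0.442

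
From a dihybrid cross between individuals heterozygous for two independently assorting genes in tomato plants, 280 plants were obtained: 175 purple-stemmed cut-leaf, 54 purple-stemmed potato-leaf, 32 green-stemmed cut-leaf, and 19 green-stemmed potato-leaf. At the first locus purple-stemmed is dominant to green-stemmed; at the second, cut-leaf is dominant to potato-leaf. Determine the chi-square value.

10.121

A dihybrid F₂ with independent assortment and complete dominance at both loci gives a 9:3:3:1 phenotypic ratio.
Total ratio parts = 16. Expected numbers out of 280:
  purple-stemmed cut-leaf: 280 × 9/16 = 157.5
  purple-stemmed potato-leaf: 280 × 3/16 = 52.5
  green-stemmed cut-leaf: 280 × 3/16 = 52.5
  green-stemmed potato-leaf: 280 × 1/16 = 17.5
χ² = Σ (O − E)² / E
  purple-stemmed cut-leaf: (175 − 157.5)² / 157.5 = 1.9444
  purple-stemmed potato-leaf: (54 − 52.5)² / 52.5 = 0.0429
  green-stemmed cut-leaf: (32 − 52.5)² / 52.5 = 8.0048
  green-stemmed potato-leaf: (19 − 17.5)² / 17.5 = 0.1286
χ² = 1.9444 + 0.0429 + 8.0048 + 0.1286 = 10.1207 ≈ 10.121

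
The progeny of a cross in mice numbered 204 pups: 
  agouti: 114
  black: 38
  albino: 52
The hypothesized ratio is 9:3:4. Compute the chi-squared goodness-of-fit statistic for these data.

0.026

Total ratio parts = 16. Expected numbers out of 204:
  agouti: 204 × 9/16 = 114.75
  black: 204 × 3/16 = 38.25
  albino: 204 × 4/16 = 51
χ² = Σ (O − E)² / E
  agouti: (114 − 114.75)² / 114.75 = 0.0049
  black: (38 − 38.25)² / 38.25 = 0.0016
  albino: (52 − 51)² / 51 = 0.0196
χ² = 0.0049 + 0.0016 + 0.0196 = 0.0261 ≈ 0.026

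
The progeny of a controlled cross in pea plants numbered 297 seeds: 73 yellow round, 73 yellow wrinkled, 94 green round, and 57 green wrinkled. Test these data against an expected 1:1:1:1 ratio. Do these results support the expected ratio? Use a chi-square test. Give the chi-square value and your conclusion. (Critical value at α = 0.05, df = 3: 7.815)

9.303; not consistent

The 1:1:1:1 ratio has 4 parts, so with N = 297 the expected counts are:
  yellow round: 297 × 1/4 = 74.25
  yellow wrinkled: 297 × 1/4 = 74.25
  green round: 297 × 1/4 = 74.25
  green wrinkled: 297 × 1/4 = 74.25
χ² = Σ (O − E)² / E
  yellow round: (73 − 74.25)² / 74.25 = 0.0210
  yellow wrinkled: (73 − 74.25)² / 74.25 = 0.0210
  green round: (94 − 74.25)² / 74.25 = 5.2534
  green wrinkled: (57 − 74.25)² / 74.25 = 4.0076
χ² = 0.0210 + 0.0210 + 5.2534 + 4.0076 = 9.303
Degrees of freedom = 4 − 1 = 3; critical value at α = 0.05 is 7.815.
Since 9.303 > 7.815, we reject the null hypothesis — the data do not fit the 1:1:1:1 ratio.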